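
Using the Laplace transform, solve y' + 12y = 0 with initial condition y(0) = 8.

L{y'} + 12L{y} = 0. sY - 8 + 12Y = 0. Y(s+12) = 8. Y = 8/(s+12)

Final answer: y(t) = 8e^(-12t)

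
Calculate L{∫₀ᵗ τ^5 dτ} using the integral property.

L{∫₀ᵗ f(τ)dτ} = F(s)/s with f(t) = t^5. F(s) = 120/s^6, so L{∫₀ᵗ τ^5 dτ} = (120/s^6)/s = 120/s^7. (Check: ∫₀ᵗ τ^5 dτ = t^6/6.)

Final answer: 120/s^7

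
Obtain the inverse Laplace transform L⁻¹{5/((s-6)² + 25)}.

Using frequency shift, L⁻¹{5/((s-6)² + 25)} = e^(6t)·sin(5t)

Final answer: e^(6t)·sin(5t)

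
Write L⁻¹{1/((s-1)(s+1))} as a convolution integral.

1/((s-1)(s+1)) = (1/(s-1))·(1/(s+1)) = L{e^t}·L{e^(-t)}. So f(t) = e^t*e^(-t) = ∫₀ᵗ e^(τ)·e^(-(t-τ)) dτ

Final answer: ∫₀ᵗ e^(τ)·e^(-(t-τ)) dτ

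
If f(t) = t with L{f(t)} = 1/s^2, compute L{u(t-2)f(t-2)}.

Time shift theorem: L{u(t-a)f(t-a)} = e^(-as)F(s). Here a=2, F(s) = 1/s^2, so L{u(t-2)f(t-2)} = e^(-2s)·1/s^2

Final answer: e^(-2s)·1/s^2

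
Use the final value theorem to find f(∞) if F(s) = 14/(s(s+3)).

f(∞) = lim_{s→0} s·14/(s(s+3)) = lim_{s→0} 14/(s+3) = 14/3 = 14/3

Final answer: 14/3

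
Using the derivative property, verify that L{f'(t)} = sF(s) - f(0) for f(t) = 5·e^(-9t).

f'(t) = -45e^(-9t). Direct: L{f'(t)} = -45/(s+9). Property: s·5/(s+9) - 5 = (5s - 5(s+9))/(s+9) = -45/(s+9). ✓

Final answer: -45/(s+9)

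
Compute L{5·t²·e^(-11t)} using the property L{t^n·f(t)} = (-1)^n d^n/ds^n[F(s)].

L{e^(-11t)} = 1/(s+11). d/ds[1/(s+11)] = -1/(s+11)². d²/ds²[1/(s+11)] = 2/(s+11)³. So L{t²·e^(-11t)} = (-1)² · 2/(s+11)³ = 2/(s+11)³. Then L{5·t²·e^(-11t)} = 5·2/(s+11)³ = 10/(s+11)³

Final answer: 10/(s+11)³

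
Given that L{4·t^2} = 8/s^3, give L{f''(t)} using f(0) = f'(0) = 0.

L{f''(t)} = s²F(s) - sf(0) - f'(0) = s²·8/s^3 - 0 - 0 = 8/s

Final answer: 8/s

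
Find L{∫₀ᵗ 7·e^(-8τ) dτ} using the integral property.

L{∫₀ᵗ f(τ)dτ} = F(s)/s with F(s) = 7/(s+8), so L{∫₀ᵗ 7·e^(-8τ) dτ} = 7/(s(s+8))

Final answer: 7/(s(s+8))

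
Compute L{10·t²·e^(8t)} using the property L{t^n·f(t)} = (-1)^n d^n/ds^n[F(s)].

L{e^(8t)} = 1/(s-8). d/ds[1/(s-8)] = -1/(s-8)². d²/ds²[1/(s-8)] = 2/(s-8)³. So L{t²·e^(8t)} = (-1)² · 2/(s-8)³ = 2/(s-8)³. Then L{10·t²·e^(8t)} = 10·2/(s-8)³ = 20/(s-8)³

Final answer: 20/(s-8)³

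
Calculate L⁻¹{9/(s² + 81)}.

This is the form c·a/(s² + a²) with a = 9. L⁻¹ = sin(9t)

Final answer: sin(9t)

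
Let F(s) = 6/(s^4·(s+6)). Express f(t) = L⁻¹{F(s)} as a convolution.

6/(s^4·(s+6)) = (6/s^4)·(1/(s+6)) = L{t^3}·L{e^(-6t)}. So f(t) = t^3*e^(-6t) = ∫₀ᵗ τ^3·e^(-6(t-τ)) dτ

Final answer: ∫₀ᵗ τ^3·e^(-6(t-τ)) dτ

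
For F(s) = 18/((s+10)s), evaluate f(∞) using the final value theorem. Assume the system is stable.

f(∞) = lim_{s→0} sF(s) = lim_{s→0} 18/(s+10) = 9/5

Final answer: 9/5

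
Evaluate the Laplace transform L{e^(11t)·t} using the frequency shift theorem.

L{e^(at)·t^n} = n!/(s-a)^(n+1), so L{e^(11t)·t} = 1/(s-11)^2

Final answer: 1/(s-11)^2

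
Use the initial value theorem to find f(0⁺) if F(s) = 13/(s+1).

f(0⁺) = lim_{s→∞} s·13/(s+1) = lim_{s→∞} 13s/(s+1) = 13

Final answer: 13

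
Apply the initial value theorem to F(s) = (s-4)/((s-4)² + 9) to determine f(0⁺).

f(0⁺) = lim_{s→∞} sF(s) = lim_{s→∞} s(s-4)/((s-4)² + 9) = 1

Final answer: 1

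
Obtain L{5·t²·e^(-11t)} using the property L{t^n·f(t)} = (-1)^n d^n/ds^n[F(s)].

L{e^(-11t)} = 1/(s+11). d/ds[1/(s+11)] = -1/(s+11)². d²/ds²[1/(s+11)] = 2/(s+11)³. So L{t²·e^(-11t)} = (-1)² · 2/(s+11)³ = 2/(s+11)³. Then L{5·t²·e^(-11t)} = 5·2/(s+11)³ = 10/(s+11)³

Final answer: 10/(s+11)³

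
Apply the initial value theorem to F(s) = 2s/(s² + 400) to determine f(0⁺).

f(0⁺) = lim_{s→∞} s·2s/(s² + 400) = lim_{s→∞} 2s²/(s² + 400) = 2

Final answer: 2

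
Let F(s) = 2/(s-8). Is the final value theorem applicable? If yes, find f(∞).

sF(s) = 2s/(s-8) has a pole at s = 8 in the right half-plane. Theorem does NOT apply (unstable system; f(t) = 2·e^(8t) grows without bound).

Final answer: Not applicable (unstable)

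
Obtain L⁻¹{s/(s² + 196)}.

This is the form c·s/(s² + a²) with a = 14. L⁻¹ = cos(14t)

Final answer: cos(14t)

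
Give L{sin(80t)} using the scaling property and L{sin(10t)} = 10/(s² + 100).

Using L{f(at)} = (1/a)F(s/a) with a=8: L{sin(80t)} = (1/8) · 10/((s/8)² + 100) = (1/8) · 10·64/(s² + 6400) = 80/(s² + 6400)

Final answer: 80/(s² + 6400)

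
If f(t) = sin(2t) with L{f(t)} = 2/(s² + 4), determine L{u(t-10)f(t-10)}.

Time shift theorem: L{u(t-a)f(t-a)} = e^(-as)F(s). Here a=10, F(s) = 2/(s² + 4), so L{u(t-10)f(t-10)} = e^(-10s)·2/(s² + 4)

Final answer: e^(-10s)·2/(s² + 4)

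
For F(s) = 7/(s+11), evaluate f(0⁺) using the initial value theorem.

f(0⁺) = lim_{s→∞} s·7/(s+11) = lim_{s→∞} 7s/(s+11) = 7

Final answer: 7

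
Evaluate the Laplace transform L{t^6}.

L{t^n} = n!/s^(n+1), so L{t^6} = 720/s^7

Final answer: 720/s^7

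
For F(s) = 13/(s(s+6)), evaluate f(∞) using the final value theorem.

f(∞) = lim_{s→0} s·13/(s(s+6)) = lim_{s→0} 13/(s+6) = 13/6 = 13/6

Final answer: 13/6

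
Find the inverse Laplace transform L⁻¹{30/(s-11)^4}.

L⁻¹{n!/(s-a)^(n+1)} = t^n·e^(at) with n=3, a=11. So L⁻¹{6/(s-11)^4} = t^3·e^(11t), and L⁻¹{30/(s-11)^4} = (30/6)·t^3·e^(11t) = 5·t^3·e^(11t)

Final answer: 5·t^3·e^(11t)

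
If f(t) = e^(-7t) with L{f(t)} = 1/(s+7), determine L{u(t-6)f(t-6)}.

Time shift theorem: L{u(t-a)f(t-a)} = e^(-as)F(s). Here a=6, F(s) = 1/(s+7), so L{u(t-6)f(t-6)} = e^(-6s)·1/(s+7)

Final answer: e^(-6s)·1/(s+7)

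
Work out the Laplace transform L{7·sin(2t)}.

L{sin(ωt)} = ω/(s² + ω²), so L{sin(2t)} = 2/(s² + 4). Then L{7·sin(2t)} = 7·2/(s² + 4) = 14/(s² + 4)

Final answer: 14/(s² + 4)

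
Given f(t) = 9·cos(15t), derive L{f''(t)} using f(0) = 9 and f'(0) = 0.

F(s) = 9s/(s² + 225). L{f''(t)} = s²F(s) - sf(0) - f'(0) = 9s³/(s² + 225) - 9s = (9s³ - 9s(s² + 225))/(s² + 225) = -2025s/(s² + 225)

Final answer: -2025s/(s² + 225)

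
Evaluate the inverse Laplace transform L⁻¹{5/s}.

L⁻¹{c/s} = c, so L⁻¹{5/s} = 5

Final answer: 5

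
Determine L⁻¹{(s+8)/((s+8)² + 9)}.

Using frequency shift: L⁻¹{(s-a)/((s-a)² + b²)} = e^(at)cos(bt). Here a=-8, b=3

Final answer: e^(-8t)·cos(3t)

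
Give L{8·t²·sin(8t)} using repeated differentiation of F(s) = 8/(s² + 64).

F(s) = 8/(s² + 64). F'(s) = -16s/(s² + 64)². F''(s) = -16(64 - 3s²)/(s² + 64)³ = (48s² - 1024)/(s² + 64)³. So L{t²·sin(8t)} = (-1)² F''(s) = (48s² - 1024)/(s² + 64)³. Then L{8·t²·sin(8t)} = 8·(48s² - 1024)/(s² + 64)³ = (384s² - 8192)/(s² + 64)³

Final answer: (384s² - 8192)/(s² + 64)³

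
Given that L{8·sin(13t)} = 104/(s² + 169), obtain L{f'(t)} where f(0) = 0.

L{f'(t)} = s·F(s) - f(0) = s·104/(s² + 169) - 0 = 104s/(s² + 169)

Final answer: 104s/(s² + 169)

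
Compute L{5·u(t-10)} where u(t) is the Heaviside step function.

L{u(t-a)} = e^(-as)/s. Here a=10, so L{u(t-10)} = e^(-10s)/s, and L{5·u(t-10)} = 5·e^(-10s)/s

Final answer: 5·e^(-10s)/s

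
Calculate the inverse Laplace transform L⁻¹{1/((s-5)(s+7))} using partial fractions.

Decompose: A/(s-5) + B/(s+7). A = 1/12, B = -1/12. f(t) = (e^(5t) - e^(-7t))/12

Final answer: (e^(5t) - e^(-7t))/12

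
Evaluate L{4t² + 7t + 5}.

L{4t² + 7t + 5} = 4·2/s³ + 7/s² + 5/s = 8/s³ + 7/s² + 5/s

Final answer: 8/s³ + 7/s² + 5/s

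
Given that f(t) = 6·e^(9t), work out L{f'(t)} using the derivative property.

f(0) = 6, F(s) = 6/(s-9). L{f'(t)} = s·F(s) - f(0) = 6s/(s-9) - 6 = (6s - 6(s-9))/(s-9) = 54/(s-9)

Final answer: 54/(s-9)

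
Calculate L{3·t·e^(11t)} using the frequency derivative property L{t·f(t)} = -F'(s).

L{e^(11t)} = 1/(s-11). By frequency derivative: L{t·e^(11t)} = -d/ds[1/(s-11)] = -(-1)/(s-11)² = 1/(s-11)². Then L{3·t·e^(11t)} = 3·1/(s-11)² = 3/(s-11)²

Final answer: 3/(s-11)²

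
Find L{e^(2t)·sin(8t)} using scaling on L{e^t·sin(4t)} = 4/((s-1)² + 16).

Scaling with a=2: L{e^(2t)·sin(8t)} = (1/2) · 4/((s/2-1)² + 16). Simplifying: 8/((s-2)² + 64)

Final answer: 8/((s-2)² + 64)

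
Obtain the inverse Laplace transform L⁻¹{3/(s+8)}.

L⁻¹{1/(s-a)} = e^(at), so L⁻¹{1/(s+8)} = e^(-8t), and L⁻¹{3/(s+8)} = 3·e^(-8t)

Final answer: 3·e^(-8t)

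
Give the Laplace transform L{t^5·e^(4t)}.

L{t^n·e^(at)} = n!/(s-a)^(n+1), so L{t^5·e^(4t)} = 120/(s-4)^6

Final answer: 120/(s-4)^6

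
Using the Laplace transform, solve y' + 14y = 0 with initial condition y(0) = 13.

L{y'} + 14L{y} = 0. sY - 13 + 14Y = 0. Y(s+14) = 13. Y = 13/(s+14)

Final answer: y(t) = 13e^(-14t)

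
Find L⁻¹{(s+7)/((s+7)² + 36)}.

Using frequency shift: L⁻¹{(s-a)/((s-a)² + b²)} = e^(at)cos(bt). Here a=-7, b=6

Final answer: e^(-7t)·cos(6t)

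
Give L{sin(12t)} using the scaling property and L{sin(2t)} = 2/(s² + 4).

Using L{f(at)} = (1/a)F(s/a) with a=6: L{sin(12t)} = (1/6) · 2/((s/6)² + 4) = (1/6) · 2·36/(s² + 144) = 12/(s² + 144)

Final answer: 12/(s² + 144)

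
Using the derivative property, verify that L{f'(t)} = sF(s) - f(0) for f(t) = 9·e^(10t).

f'(t) = 90e^(10t). Direct: L{f'(t)} = 90/(s-10). Property: s·9/(s-10) - 9 = (9s - 9(s-10))/(s-10) = 90/(s-10). ✓

Final answer: 90/(s-10)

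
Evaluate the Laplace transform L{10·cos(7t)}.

L{cos(ωt)} = s/(s² + ω²), so L{cos(7t)} = s/(s² + 49). Then L{10·cos(7t)} = 10·s/(s² + 49) = 10s/(s² + 49)

Final answer: 10s/(s² + 49)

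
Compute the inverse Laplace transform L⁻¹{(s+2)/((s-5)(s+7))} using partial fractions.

Using partial fractions, f(t) = (7e^(5t) + 5e^(-7t))/12

Final answer: (7e^(5t) + 5e^(-7t))/12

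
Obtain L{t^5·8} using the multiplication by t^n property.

L{8} = 8/s. d^1/ds^1[1/s] = -1/s². d^2/ds^2[1/s] = 2/s^3. d^3/ds^3[1/s] = -6/s^4. d^4/ds^4[1/s] = 24/s^5. d^5/ds^5[1/s] = -120/s^6. So L{t^5} = (-1)^{5}·-120/s^6 = 120/s^6. Then L{t^5·8} = 8·120/s^6 = 960/s^6

Final answer: 960/s^6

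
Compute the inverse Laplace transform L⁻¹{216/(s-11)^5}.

L⁻¹{n!/(s-a)^(n+1)} = t^n·e^(at) with n=4, a=11. So L⁻¹{24/(s-11)^5} = t^4·e^(11t), and L⁻¹{216/(s-11)^5} = (216/24)·t^4·e^(11t) = 9·t^4·e^(11t)

Final answer: 9·t^4·e^(11t)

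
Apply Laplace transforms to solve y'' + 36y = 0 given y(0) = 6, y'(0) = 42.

L{y''} + 36L{y} = 0. s²Y - 6s - 42 + 36Y = 0. Y(s² + 36) = 6s + 42. Y = (6s + 42)/(s² + 36). Inverting: y(t) = 6cos(6t) + 7sin(6t)

Final answer: y(t) = 6cos(6t) + 7sin(6t)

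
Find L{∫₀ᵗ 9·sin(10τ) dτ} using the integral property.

L{∫₀ᵗ f(τ)dτ} = F(s)/s with F(s) = 90/(s² + 100), so the result is (90/(s² + 100))/s = 90/(s(s² + 100))

Final answer: 90/(s(s² + 100))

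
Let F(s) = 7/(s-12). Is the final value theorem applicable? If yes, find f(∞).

sF(s) = 7s/(s-12) has a pole at s = 12 in the right half-plane. Theorem does NOT apply (unstable system; f(t) = 7·e^(12t) grows without bound).

Final answer: Not applicable (unstable)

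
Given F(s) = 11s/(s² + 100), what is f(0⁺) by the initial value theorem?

f(0⁺) = lim_{s→∞} s·11s/(s² + 100) = lim_{s→∞} 11s²/(s² + 100) = 11

Final answer: 11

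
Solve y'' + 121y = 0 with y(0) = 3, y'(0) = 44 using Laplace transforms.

L{y''} + 121L{y} = 0. s²Y - 3s - 44 + 121Y = 0. Y(s² + 121) = 3s + 44. Y = (3s + 44)/(s² + 121). Inverting: y(t) = 3cos(11t) + 4sin(11t)

Final answer: y(t) = 3cos(11t) + 4sin(11t)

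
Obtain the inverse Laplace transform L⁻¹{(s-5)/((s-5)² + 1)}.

Using frequency shift, L⁻¹{(s-5)/((s-5)² + 1)} = e^(5t)·cos(t)

Final answer: e^(5t)·cos(t)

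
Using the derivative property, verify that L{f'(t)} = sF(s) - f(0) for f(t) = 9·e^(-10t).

f'(t) = -90e^(-10t). Direct: L{f'(t)} = -90/(s+10). Property: s·9/(s+10) - 9 = (9s - 9(s+10))/(s+10) = -90/(s+10). ✓

Final answer: -90/(s+10)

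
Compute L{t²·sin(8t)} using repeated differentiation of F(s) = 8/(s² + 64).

F(s) = 8/(s² + 64). F'(s) = -16s/(s² + 64)². F''(s) = -16(64 - 3s²)/(s² + 64)³ = (48s² - 1024)/(s² + 64)³. So L{t²·sin(8t)} = (-1)² F''(s) = (48s² - 1024)/(s² + 64)³

Final answer: (48s² - 1024)/(s² + 64)³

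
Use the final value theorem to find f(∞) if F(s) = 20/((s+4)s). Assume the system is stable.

f(∞) = lim_{s→0} sF(s) = lim_{s→0} 20/(s+4) = 5

Final answer: 5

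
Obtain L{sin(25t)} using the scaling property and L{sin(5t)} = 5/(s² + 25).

Using L{f(at)} = (1/a)F(s/a) with a=5: L{sin(25t)} = (1/5) · 5/((s/5)² + 25) = (1/5) · 5·25/(s² + 625) = 25/(s² + 625)

Final answer: 25/(s² + 625)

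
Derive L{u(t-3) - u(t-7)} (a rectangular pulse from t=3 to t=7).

L{u(t-a)} = e^(-as)/s. L{u(t-3) - u(t-7)} = (e^(-3s) - e^(-7s))/s

Final answer: (e^(-3s) - e^(-7s))/s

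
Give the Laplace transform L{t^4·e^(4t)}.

L{t^n·e^(at)} = n!/(s-a)^(n+1), so L{t^4·e^(4t)} = 24/(s-4)^5

Final answer: 24/(s-4)^5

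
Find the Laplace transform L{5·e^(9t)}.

L{e^(at)} = 1/(s-a), so L{e^(9t)} = 1/(s-9). Then L{5·e^(9t)} = 5/(s-9)

Final answer: 5/(s-9)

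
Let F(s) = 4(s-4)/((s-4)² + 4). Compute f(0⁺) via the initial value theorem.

f(0⁺) = lim_{s→∞} sF(s) = lim_{s→∞} 4s(s-4)/((s-4)² + 4) = 4

Final answer: 4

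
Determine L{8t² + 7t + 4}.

L{8t² + 7t + 4} = 8·2/s³ + 7/s² + 4/s = 16/s³ + 7/s² + 4/s

Final answer: 16/s³ + 7/s² + 4/s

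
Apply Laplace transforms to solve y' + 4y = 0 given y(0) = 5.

L{y'} + 4L{y} = 0. sY - 5 + 4Y = 0. Y(s+4) = 5. Y = 5/(s+4)

Final answer: y(t) = 5e^(-4t)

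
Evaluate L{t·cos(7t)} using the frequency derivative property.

L{cos(7t)} = s/(s² + 49). Derivative: d/ds[s/(s² + 49)] = [(s² + 49) - s·2s]/(s² + 49)² = (49 - s²)/(s² + 49)². So L{t·cos(7t)} = -F'(s) = (s² - 49)/(s² + 49)²

Final answer: (s² - 49)/(s² + 49)²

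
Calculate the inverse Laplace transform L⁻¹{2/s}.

L⁻¹{c/s} = c, so L⁻¹{2/s} = 2

Final answer: 2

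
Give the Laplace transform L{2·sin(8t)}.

L{sin(ωt)} = ω/(s² + ω²), so L{sin(8t)} = 8/(s² + 64). Then L{2·sin(8t)} = 2·8/(s² + 64) = 16/(s² + 64)

Final answer: 16/(s² + 64)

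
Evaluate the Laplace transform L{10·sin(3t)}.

L{sin(ωt)} = ω/(s² + ω²), so L{sin(3t)} = 3/(s² + 9). Then L{10·sin(3t)} = 10·3/(s² + 9) = 30/(s² + 9)

Final answer: 30/(s² + 9)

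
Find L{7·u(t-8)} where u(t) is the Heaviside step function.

L{u(t-a)} = e^(-as)/s. Here a=8, so L{u(t-8)} = e^(-8s)/s, and L{7·u(t-8)} = 7·e^(-8s)/s

Final answer: 7·e^(-8s)/s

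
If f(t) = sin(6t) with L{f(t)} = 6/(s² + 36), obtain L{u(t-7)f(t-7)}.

Time shift theorem: L{u(t-a)f(t-a)} = e^(-as)F(s). Here a=7, F(s) = 6/(s² + 36), so L{u(t-7)f(t-7)} = e^(-7s)·6/(s² + 36)

Final answer: e^(-7s)·6/(s² + 36)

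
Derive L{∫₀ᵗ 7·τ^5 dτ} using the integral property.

L{∫₀ᵗ f(τ)dτ} = F(s)/s with f(t) = 7t^5. F(s) = 840/s^6, so L{∫₀ᵗ 7·τ^5 dτ} = (840/s^6)/s = 840/s^7. (Check: ∫₀ᵗ 7·τ^5 dτ = 7t^6/6.)

Final answer: 840/s^7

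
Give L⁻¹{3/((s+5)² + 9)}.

Form: b/((s-a)² + b²) → e^(at)sin(bt). With a=-5, b=3

Final answer: e^(-5t)·sin(3t)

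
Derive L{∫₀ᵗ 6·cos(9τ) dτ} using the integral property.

L{∫₀ᵗ f(τ)dτ} = F(s)/s with F(s) = 6s/(s² + 81), so the result is (6s/(s² + 81))/s = 6/(s² + 81)

Final answer: 6/(s² + 81)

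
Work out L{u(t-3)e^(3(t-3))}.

u(t-a)f(t-a) with f(t)=e^(3t). L{e^(3t)} = 1/(s-3). By time shift: e^(-3s)/(s-3)

Final answer: e^(-3s)/(s-3)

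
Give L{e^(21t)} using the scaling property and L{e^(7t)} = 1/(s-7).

Using L{f(at)} = (1/a)F(s/a) with a=3 and f(t) = e^(7t): L{e^(21t)} = (1/3) · 1/((s/3)-7) = (1/3) · 3/(s-21) = 1/(s-21)

Final answer: 1/(s-21)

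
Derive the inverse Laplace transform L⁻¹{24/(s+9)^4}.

L⁻¹{n!/(s-a)^(n+1)} = t^n·e^(at) with n=3, a=-9. So L⁻¹{6/(s+9)^4} = t^3·e^(-9t), and L⁻¹{24/(s+9)^4} = (24/6)·t^3·e^(-9t) = 4·t^3·e^(-9t)

Final answer: 4·t^3·e^(-9t)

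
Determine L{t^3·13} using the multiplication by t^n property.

L{13} = 13/s. d^1/ds^1[1/s] = -1/s². d^2/ds^2[1/s] = 2/s^3. d^3/ds^3[1/s] = -6/s^4. So L{t^3} = (-1)^{3}·-6/s^4 = 6/s^4. Then L{t^3·13} = 13·6/s^4 = 78/s^4

Final answer: 78/s^4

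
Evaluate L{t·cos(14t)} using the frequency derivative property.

L{cos(14t)} = s/(s² + 196). Derivative: d/ds[s/(s² + 196)] = [(s² + 196) - s·2s]/(s² + 196)² = (196 - s²)/(s² + 196)². So L{t·cos(14t)} = -F'(s) = (s² - 196)/(s² + 196)²

Final answer: (s² - 196)/(s² + 196)²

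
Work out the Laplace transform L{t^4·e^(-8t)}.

L{t^n·e^(at)} = n!/(s-a)^(n+1), so L{t^4·e^(-8t)} = 24/(s+8)^5

Final answer: 24/(s+8)^5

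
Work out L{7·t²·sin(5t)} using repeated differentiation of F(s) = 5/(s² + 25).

F(s) = 5/(s² + 25). F'(s) = -10s/(s² + 25)². F''(s) = -10(25 - 3s²)/(s² + 25)³ = (30s² - 250)/(s² + 25)³. So L{t²·sin(5t)} = (-1)² F''(s) = (30s² - 250)/(s² + 25)³. Then L{7·t²·sin(5t)} = 7·(30s² - 250)/(s² + 25)³ = (210s² - 1750)/(s² + 25)³

Final answer: (210s² - 1750)/(s² + 25)³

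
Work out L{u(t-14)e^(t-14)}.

u(t-a)f(t-a) with f(t)=e^t. L{e^t} = 1/(s-1). By time shift: e^(-14s)/(s-1)

Final answer: e^(-14s)/(s-1)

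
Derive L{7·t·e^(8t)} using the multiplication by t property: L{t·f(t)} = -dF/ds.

Using L{t^n·e^(at)} = n!/(s-a)^(n+1), L{t·e^(8t)} = 1/(s-8)^2, so L{7·t·e^(8t)} = 7·1/(s-8)^2 = 7/(s-8)^2

Final answer: 7/(s-8)^2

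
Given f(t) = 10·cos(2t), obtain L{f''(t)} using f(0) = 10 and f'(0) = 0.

F(s) = 10s/(s² + 4). L{f''(t)} = s²F(s) - sf(0) - f'(0) = 10s³/(s² + 4) - 10s = (10s³ - 10s(s² + 4))/(s² + 4) = -40s/(s² + 4)

Final answer: -40s/(s² + 4)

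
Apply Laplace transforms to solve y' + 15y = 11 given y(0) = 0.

sY + 15Y = 11/s. Y = 11/(s(s+15)). Partial fractions: Y = 11/15/s - 11/15/(s+15)

Final answer: y(t) = 11/15(1 - e^(-15t))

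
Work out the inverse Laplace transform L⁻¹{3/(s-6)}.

L⁻¹{1/(s-a)} = e^(at), so L⁻¹{1/(s-6)} = e^(6t), and L⁻¹{3/(s-6)} = 3·e^(6t)

Final answer: 3·e^(6t)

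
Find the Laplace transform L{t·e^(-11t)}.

L{t^n·e^(at)} = n!/(s-a)^(n+1), so L{t·e^(-11t)} = 1/(s+11)^2

Final answer: 1/(s+11)^2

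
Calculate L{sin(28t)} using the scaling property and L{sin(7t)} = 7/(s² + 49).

Using L{f(at)} = (1/a)F(s/a) with a=4: L{sin(28t)} = (1/4) · 7/((s/4)² + 49) = (1/4) · 7·16/(s² + 784) = 28/(s² + 784)

Final answer: 28/(s² + 784)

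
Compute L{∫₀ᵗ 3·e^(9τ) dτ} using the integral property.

L{∫₀ᵗ f(τ)dτ} = F(s)/s with F(s) = 3/(s-9), so L{∫₀ᵗ 3·e^(9τ) dτ} = 3/(s(s-9))

Final answer: 3/(s(s-9))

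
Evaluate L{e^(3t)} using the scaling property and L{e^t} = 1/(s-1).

Using L{f(at)} = (1/a)F(s/a) with a=3 and f(t) = e^t: L{e^(3t)} = (1/3) · 1/((s/3)-1) = (1/3) · 3/(s-3) = 1/(s-3)

Final answer: 1/(s-3)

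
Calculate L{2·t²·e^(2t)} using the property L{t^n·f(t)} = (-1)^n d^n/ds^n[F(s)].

L{e^(2t)} = 1/(s-2). d/ds[1/(s-2)] = -1/(s-2)². d²/ds²[1/(s-2)] = 2/(s-2)³. So L{t²·e^(2t)} = (-1)² · 2/(s-2)³ = 2/(s-2)³. Then L{2·t²·e^(2t)} = 2·2/(s-2)³ = 4/(s-2)³

Final answer: 4/(s-2)³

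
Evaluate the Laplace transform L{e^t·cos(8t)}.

L{e^(at)·cos(ωt)} = (s-a)/((s-a)² + ω²), so L{e^t·cos(8t)} = (s-1)/((s-1)² + 64)

Final answer: (s-1)/((s-1)² + 64)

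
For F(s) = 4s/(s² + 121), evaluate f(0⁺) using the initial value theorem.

f(0⁺) = lim_{s→∞} s·4s/(s² + 121) = lim_{s→∞} 4s²/(s² + 121) = 4

Final answer: 4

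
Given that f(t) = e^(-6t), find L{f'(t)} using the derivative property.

f(0) = 1, F(s) = 1/(s+6). L{f'(t)} = s·F(s) - f(0) = s/(s+6) - 1 = (s - (s+6))/(s+6) = -6/(s+6)

Final answer: -6/(s+6)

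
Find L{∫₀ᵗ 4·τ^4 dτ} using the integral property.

L{∫₀ᵗ f(τ)dτ} = F(s)/s with f(t) = 4t^4. F(s) = 96/s^5, so L{∫₀ᵗ 4·τ^4 dτ} = (96/s^5)/s = 96/s^6. (Check: ∫₀ᵗ 4·τ^4 dτ = 4t^5/5.)

Final answer: 96/s^6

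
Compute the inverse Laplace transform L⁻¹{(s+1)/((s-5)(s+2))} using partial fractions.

Using partial fractions, f(t) = (6e^(5t) + e^(-2t))/7

Final answer: (6e^(5t) + e^(-2t))/7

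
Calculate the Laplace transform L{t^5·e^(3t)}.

L{t^n·e^(at)} = n!/(s-a)^(n+1), so L{t^5·e^(3t)} = 120/(s-3)^6

Final answer: 120/(s-3)^6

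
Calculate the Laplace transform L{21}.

L{21} = 21 · L{1} = 21/s

Final answer: 21/s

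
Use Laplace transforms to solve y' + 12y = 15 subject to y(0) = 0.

sY + 12Y = 15/s. Y = 15/(s(s+12)). Partial fractions: Y = 5/4/s - 5/4/(s+12)

Final answer: y(t) = 5/4(1 - e^(-12t))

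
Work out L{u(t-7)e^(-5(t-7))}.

u(t-a)f(t-a) with f(t)=e^(-5t). L{e^(-5t)} = 1/(s+5). By time shift: e^(-7s)/(s+5)

Final answer: e^(-7s)/(s+5)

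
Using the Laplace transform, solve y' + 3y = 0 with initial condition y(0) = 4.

L{y'} + 3L{y} = 0. sY - 4 + 3Y = 0. Y(s+3) = 4. Y = 4/(s+3)

Final answer: y(t) = 4e^(-3t)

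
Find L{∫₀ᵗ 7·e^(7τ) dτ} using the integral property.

L{∫₀ᵗ f(τ)dτ} = F(s)/s with F(s) = 7/(s-7), so L{∫₀ᵗ 7·e^(7τ) dτ} = 7/(s(s-7))

Final answer: 7/(s(s-7))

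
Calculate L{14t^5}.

L{t^n} = n!/s^(n+1). So L{14t^5} = 14·5!/s^6 = 1680/s^6

Final answer: 1680/s^6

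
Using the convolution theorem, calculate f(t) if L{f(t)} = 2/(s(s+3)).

2/(s(s+3)) = (2/s)·(1/(s+3)) = L{2}·L{e^(-3t)}. By convolution, f(t) = 2*e^(-3t) = ∫₀ᵗ 2·e^(-3τ) dτ = 2·(1 - e^(-3t))/3

Final answer: 2·(1 - e^(-3t))/3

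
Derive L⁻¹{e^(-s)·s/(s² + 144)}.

L⁻¹{s/(s² + 144)} = cos(12t). By the time shift theorem, L⁻¹{e^(-as)F(s)} = u(t-a)f(t-a) with a=1, so L⁻¹{e^(-s)·s/(s² + 144)} = u(t-1)·cos(12(t-1))

Final answer: u(t-1)·cos(12(t-1))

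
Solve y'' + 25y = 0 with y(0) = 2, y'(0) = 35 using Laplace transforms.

L{y''} + 25L{y} = 0. s²Y - 2s - 35 + 25Y = 0. Y(s² + 25) = 2s + 35. Y = (2s + 35)/(s² + 25). Inverting: y(t) = 2cos(5t) + 7sin(5t)

Final answer: y(t) = 2cos(5t) + 7sin(5t)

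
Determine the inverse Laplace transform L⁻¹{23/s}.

L⁻¹{c/s} = c, so L⁻¹{23/s} = 23

Final answer: 23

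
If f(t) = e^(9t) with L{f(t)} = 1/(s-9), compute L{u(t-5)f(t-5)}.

Time shift theorem: L{u(t-a)f(t-a)} = e^(-as)F(s). Here a=5, F(s) = 1/(s-9), so L{u(t-5)f(t-5)} = e^(-5s)·1/(s-9)

Final answer: e^(-5s)·1/(s-9)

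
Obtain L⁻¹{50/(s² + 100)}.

This is the form c·a/(s² + a²) with a = 10, c = 5. L⁻¹ = 5·sin(10t)

Final answer: 5·sin(10t)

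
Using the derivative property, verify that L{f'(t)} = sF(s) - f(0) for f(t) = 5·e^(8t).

f'(t) = 40e^(8t). Direct: L{f'(t)} = 40/(s-8). Property: s·5/(s-8) - 5 = (5s - 5(s-8))/(s-8) = 40/(s-8). ✓

Final answer: 40/(s-8)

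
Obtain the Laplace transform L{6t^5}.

L{6t^5} = 6 · L{t^5} = 6 · 120/s^6 = 720/s^6

Final answer: 720/s^6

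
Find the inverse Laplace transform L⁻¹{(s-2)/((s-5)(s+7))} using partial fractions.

Using partial fractions, f(t) = (3e^(5t) + 9e^(-7t))/12

Final answer: (3e^(5t) + 9e^(-7t))/12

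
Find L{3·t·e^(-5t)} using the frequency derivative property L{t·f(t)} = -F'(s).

L{e^(-5t)} = 1/(s+5). By frequency derivative: L{t·e^(-5t)} = -d/ds[1/(s+5)] = -(-1)/(s+5)² = 1/(s+5)². Then L{3·t·e^(-5t)} = 3·1/(s+5)² = 3/(s+5)²

Final answer: 3/(s+5)²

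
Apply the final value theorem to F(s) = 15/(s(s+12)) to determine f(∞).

f(∞) = lim_{s→0} s·15/(s(s+12)) = lim_{s→0} 15/(s+12) = 15/12 = 5/4

Final answer: 5/4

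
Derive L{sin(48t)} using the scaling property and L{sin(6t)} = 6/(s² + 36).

Using L{f(at)} = (1/a)F(s/a) with a=8: L{sin(48t)} = (1/8) · 6/((s/8)² + 36) = (1/8) · 6·64/(s² + 2304) = 48/(s² + 2304)

Final answer: 48/(s² + 2304)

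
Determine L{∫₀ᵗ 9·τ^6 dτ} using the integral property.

L{∫₀ᵗ f(τ)dτ} = F(s)/s with f(t) = 9t^6. F(s) = 6480/s^7, so L{∫₀ᵗ 9·τ^6 dτ} = (6480/s^7)/s = 6480/s^8. (Check: ∫₀ᵗ 9·τ^6 dτ = 9t^7/7.)

Final answer: 6480/s^8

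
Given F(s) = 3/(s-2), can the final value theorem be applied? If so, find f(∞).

sF(s) = 3s/(s-2) has a pole at s = 2 in the right half-plane. Theorem does NOT apply (unstable system; f(t) = 3·e^(2t) grows without bound).

Final answer: Not applicable (unstable)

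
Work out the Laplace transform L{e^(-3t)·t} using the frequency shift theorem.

L{e^(at)·t^n} = n!/(s-a)^(n+1), so L{e^(-3t)·t} = 1/(s+3)^2

Final answer: 1/(s+3)^2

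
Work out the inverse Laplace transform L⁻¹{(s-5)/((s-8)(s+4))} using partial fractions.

Using partial fractions, f(t) = (3e^(8t) + 9e^(-4t))/12

Final answer: (3e^(8t) + 9e^(-4t))/12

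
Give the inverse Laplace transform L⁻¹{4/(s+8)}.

L⁻¹{1/(s-a)} = e^(at), so L⁻¹{1/(s+8)} = e^(-8t), and L⁻¹{4/(s+8)} = 4·e^(-8t)

Final answer: 4·e^(-8t)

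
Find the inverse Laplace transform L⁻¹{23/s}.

L⁻¹{c/s} = c, so L⁻¹{23/s} = 23

Final answer: 23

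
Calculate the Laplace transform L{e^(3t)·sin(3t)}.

L{e^(at)·sin(ωt)} = ω/((s-a)² + ω²), so L{e^(3t)·sin(3t)} = 3/((s-3)² + 9)

Final answer: 3/((s-3)² + 9)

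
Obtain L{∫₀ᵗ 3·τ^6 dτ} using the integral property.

L{∫₀ᵗ f(τ)dτ} = F(s)/s with f(t) = 3t^6. F(s) = 2160/s^7, so L{∫₀ᵗ 3·τ^6 dτ} = (2160/s^7)/s = 2160/s^8. (Check: ∫₀ᵗ 3·τ^6 dτ = 3t^7/7.)

Final answer: 2160/s^8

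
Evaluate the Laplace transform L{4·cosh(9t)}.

L{cosh(ωt)} = s/(s² - ω²), so L{cosh(9t)} = s/(s² - 81). Then L{4·cosh(9t)} = 4·s/(s² - 81) = 4s/(s² - 81)

Final answer: 4s/(s² - 81)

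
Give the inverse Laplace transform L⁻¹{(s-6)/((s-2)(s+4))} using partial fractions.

Using partial fractions, f(t) = (-4e^(2t) + 10e^(-4t))/6

Final answer: (-4e^(2t) + 10e^(-4t))/6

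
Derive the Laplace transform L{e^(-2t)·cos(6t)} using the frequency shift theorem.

Frequency shift: L{e^(at)f(t)} = F(s-a). L{e^(-2t)·cos(6t)} = (s+2)/((s+2)² + 36)

Final answer: (s+2)/((s+2)² + 36)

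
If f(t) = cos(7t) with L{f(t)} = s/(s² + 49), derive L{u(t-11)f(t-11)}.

Time shift theorem: L{u(t-a)f(t-a)} = e^(-as)F(s). Here a=11, F(s) = s/(s² + 49), so L{u(t-11)f(t-11)} = e^(-11s)·s/(s² + 49)

Final answer: e^(-11s)·s/(s² + 49)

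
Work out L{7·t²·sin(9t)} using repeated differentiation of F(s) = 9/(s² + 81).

F(s) = 9/(s² + 81). F'(s) = -18s/(s² + 81)². F''(s) = -18(81 - 3s²)/(s² + 81)³ = (54s² - 1458)/(s² + 81)³. So L{t²·sin(9t)} = (-1)² F''(s) = (54s² - 1458)/(s² + 81)³. Then L{7·t²·sin(9t)} = 7·(54s² - 1458)/(s² + 81)³ = (378s² - 10206)/(s² + 81)³

Final answer: (378s² - 10206)/(s² + 81)³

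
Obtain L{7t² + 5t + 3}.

L{7t² + 5t + 3} = 7·2/s³ + 5/s² + 3/s = 14/s³ + 5/s² + 3/s

Final answer: 14/s³ + 5/s² + 3/s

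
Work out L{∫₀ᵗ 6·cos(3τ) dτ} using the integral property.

L{∫₀ᵗ f(τ)dτ} = F(s)/s with F(s) = 6s/(s² + 9), so the result is (6s/(s² + 9))/s = 6/(s² + 9)

Final answer: 6/(s² + 9)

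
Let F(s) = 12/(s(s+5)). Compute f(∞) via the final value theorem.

f(∞) = lim_{s→0} s·12/(s(s+5)) = lim_{s→0} 12/(s+5) = 12/5 = 12/5

Final answer: 12/5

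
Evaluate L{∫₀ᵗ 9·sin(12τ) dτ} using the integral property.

L{∫₀ᵗ f(τ)dτ} = F(s)/s with F(s) = 108/(s² + 144), so the result is (108/(s² + 144))/s = 108/(s(s² + 144))

Final answer: 108/(s(s² + 144))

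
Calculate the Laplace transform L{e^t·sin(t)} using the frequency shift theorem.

Frequency shift: L{e^(at)f(t)} = F(s-a). L{e^t·sin(t)} = 1/((s-1)² + 1)

Final answer: 1/((s-1)² + 1)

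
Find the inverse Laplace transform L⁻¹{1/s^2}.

L⁻¹{n!/s^(n+1)} = t^n with n=1. So L⁻¹{1/s^2} = t

Final answer: t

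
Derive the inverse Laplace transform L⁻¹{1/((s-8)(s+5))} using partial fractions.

Decompose: A/(s-8) + B/(s+5). A = 1/13, B = -1/13. f(t) = (e^(8t) - e^(-5t))/13

Final answer: (e^(8t) - e^(-5t))/13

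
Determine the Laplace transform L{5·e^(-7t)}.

L{e^(at)} = 1/(s-a), so L{e^(-7t)} = 1/(s+7). Then L{5·e^(-7t)} = 5/(s+7)

Final answer: 5/(s+7)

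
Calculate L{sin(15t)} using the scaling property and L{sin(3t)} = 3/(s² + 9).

Using L{f(at)} = (1/a)F(s/a) with a=5: L{sin(15t)} = (1/5) · 3/((s/5)² + 9) = (1/5) · 3·25/(s² + 225) = 15/(s² + 225)

Final answer: 15/(s² + 225)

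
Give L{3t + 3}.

L{3t + 3} = 3·L{t} + 3·L{1} = 3/s² + 3/s

Final answer: 3/s² + 3/s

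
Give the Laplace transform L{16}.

L{16} = 16 · L{1} = 16/s

Final answer: 16/s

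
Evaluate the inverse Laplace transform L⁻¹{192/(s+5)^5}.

L⁻¹{n!/(s-a)^(n+1)} = t^n·e^(at) with n=4, a=-5. So L⁻¹{24/(s+5)^5} = t^4·e^(-5t), and L⁻¹{192/(s+5)^5} = (192/24)·t^4·e^(-5t) = 8·t^4·e^(-5t)

Final answer: 8·t^4·e^(-5t)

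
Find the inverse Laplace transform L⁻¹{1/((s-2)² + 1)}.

Using frequency shift, L⁻¹{1/((s-2)² + 1)} = e^(2t)·sin(t)

Final answer: e^(2t)·sin(t)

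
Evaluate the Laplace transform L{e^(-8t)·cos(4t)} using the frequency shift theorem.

Frequency shift: L{e^(at)f(t)} = F(s-a). L{e^(-8t)·cos(4t)} = (s+8)/((s+8)² + 16)

Final answer: (s+8)/((s+8)² + 16)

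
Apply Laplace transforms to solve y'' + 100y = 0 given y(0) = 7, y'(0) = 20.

L{y''} + 100L{y} = 0. s²Y - 7s - 20 + 100Y = 0. Y(s² + 100) = 7s + 20. Y = (7s + 20)/(s² + 100). Inverting: y(t) = 7cos(10t) + 2sin(10t)

Final answer: y(t) = 7cos(10t) + 2sin(10t)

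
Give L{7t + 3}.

L{7t + 3} = 7·L{t} + 3·L{1} = 7/s² + 3/s

Final answer: 7/s² + 3/s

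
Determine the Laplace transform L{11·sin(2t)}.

L{sin(ωt)} = ω/(s² + ω²), so L{sin(2t)} = 2/(s² + 4). Then L{11·sin(2t)} = 11·2/(s² + 4) = 22/(s² + 4)

Final answer: 22/(s² + 4)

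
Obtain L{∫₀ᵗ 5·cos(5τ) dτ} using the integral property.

L{∫₀ᵗ f(τ)dτ} = F(s)/s with F(s) = 5s/(s² + 25), so the result is (5s/(s² + 25))/s = 5/(s² + 25)

Final answer: 5/(s² + 25)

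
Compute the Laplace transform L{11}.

L{11} = 11 · L{1} = 11/s

Final answer: 11/s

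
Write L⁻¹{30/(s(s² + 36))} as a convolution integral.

30/(s(s² + 36)) = (1/s)·(30/(s² + 36)) = L{1}·L{5·sin(6t)}. So f(t) = 1*(5·sin(6t)) = ∫₀ᵗ 5·sin(6τ) dτ

Final answer: ∫₀ᵗ 5·sin(6τ) dτ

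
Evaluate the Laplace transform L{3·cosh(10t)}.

L{cosh(ωt)} = s/(s² - ω²), so L{cosh(10t)} = s/(s² - 100). Then L{3·cosh(10t)} = 3·s/(s² - 100) = 3s/(s² - 100)

Final answer: 3s/(s² - 100)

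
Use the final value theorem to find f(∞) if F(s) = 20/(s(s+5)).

f(∞) = lim_{s→0} s·20/(s(s+5)) = lim_{s→0} 20/(s+5) = 20/5 = 4

Final answer: 4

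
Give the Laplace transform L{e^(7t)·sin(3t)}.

L{e^(at)·sin(ωt)} = ω/((s-a)² + ω²), so L{e^(7t)·sin(3t)} = 3/((s-7)² + 9)

Final answer: 3/((s-7)² + 9)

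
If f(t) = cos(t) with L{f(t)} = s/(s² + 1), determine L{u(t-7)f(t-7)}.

Time shift theorem: L{u(t-a)f(t-a)} = e^(-as)F(s). Here a=7, F(s) = s/(s² + 1), so L{u(t-7)f(t-7)} = e^(-7s)·s/(s² + 1)

Final answer: e^(-7s)·s/(s² + 1)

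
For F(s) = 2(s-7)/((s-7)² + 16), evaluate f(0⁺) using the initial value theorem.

f(0⁺) = lim_{s→∞} sF(s) = lim_{s→∞} 2s(s-7)/((s-7)² + 16) = 2

Final answer: 2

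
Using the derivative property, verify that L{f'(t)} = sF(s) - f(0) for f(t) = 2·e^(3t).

f'(t) = 6e^(3t). Direct: L{f'(t)} = 6/(s-3). Property: s·2/(s-3) - 2 = (2s - 2(s-3))/(s-3) = 6/(s-3). ✓

Final answer: 6/(s-3)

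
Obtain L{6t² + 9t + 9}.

L{6t² + 9t + 9} = 6·2/s³ + 9/s² + 9/s = 12/s³ + 9/s² + 9/s

Final answer: 12/s³ + 9/s² + 9/s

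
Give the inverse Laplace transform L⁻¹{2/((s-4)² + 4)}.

Using frequency shift, L⁻¹{2/((s-4)² + 4)} = e^(4t)·sin(2t)

Final answer: e^(4t)·sin(2t)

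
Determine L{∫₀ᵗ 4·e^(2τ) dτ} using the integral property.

L{∫₀ᵗ f(τ)dτ} = F(s)/s with F(s) = 4/(s-2), so L{∫₀ᵗ 4·e^(2τ) dτ} = 4/(s(s-2))

Final answer: 4/(s(s-2))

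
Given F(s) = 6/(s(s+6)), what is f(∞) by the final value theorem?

f(∞) = lim_{s→0} s·6/(s(s+6)) = lim_{s→0} 6/(s+6) = 6/6 = 1

Final answer: 1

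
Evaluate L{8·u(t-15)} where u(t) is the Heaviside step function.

L{u(t-a)} = e^(-as)/s. Here a=15, so L{u(t-15)} = e^(-15s)/s, and L{8·u(t-15)} = 8·e^(-15s)/s

Final answer: 8·e^(-15s)/s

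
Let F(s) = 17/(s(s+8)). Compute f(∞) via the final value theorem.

f(∞) = lim_{s→0} s·17/(s(s+8)) = lim_{s→0} 17/(s+8) = 17/8 = 17/8

Final answer: 17/8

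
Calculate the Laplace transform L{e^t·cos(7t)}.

L{e^(at)·cos(ωt)} = (s-a)/((s-a)² + ω²), so L{e^t·cos(7t)} = (s-1)/((s-1)² + 49)

Final answer: (s-1)/((s-1)² + 49)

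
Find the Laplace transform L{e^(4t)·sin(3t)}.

L{e^(at)·sin(ωt)} = ω/((s-a)² + ω²), so L{e^(4t)·sin(3t)} = 3/((s-4)² + 9)

Final answer: 3/((s-4)² + 9)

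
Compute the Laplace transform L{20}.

L{20} = 20 · L{1} = 20/s

Final answer: 20/s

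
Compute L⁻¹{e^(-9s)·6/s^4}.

L⁻¹{6/s^4} = t^3. By the time shift theorem, L⁻¹{e^(-as)F(s)} = u(t-a)f(t-a) with a=9, so L⁻¹{e^(-9s)·6/s^4} = u(t-9)·(t-9)^3

Final answer: u(t-9)·(t-9)^3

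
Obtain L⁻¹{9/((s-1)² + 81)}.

Form: b/((s-a)² + b²) → e^(at)sin(bt). With a=1, b=9

Final answer: e^t·sin(9t)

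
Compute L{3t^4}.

L{t^n} = n!/s^(n+1). So L{3t^4} = 3·4!/s^5 = 72/s^5

Final answer: 72/s^5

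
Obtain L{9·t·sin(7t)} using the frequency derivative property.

L{sin(7t)} = 7/(s² + 49). By L{t·f(t)} = -F'(s): -d/ds[7/(s² + 49)] = -(7)·(-2s)/(s² + 49)² = 14s/(s² + 49)². Then L{9·t·sin(7t)} = 9·14s/(s² + 49)² = 126s/(s² + 49)²

Final answer: 126s/(s² + 49)²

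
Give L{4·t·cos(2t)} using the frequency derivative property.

L{cos(2t)} = s/(s² + 4). Derivative: d/ds[s/(s² + 4)] = [(s² + 4) - s·2s]/(s² + 4)² = (4 - s²)/(s² + 4)². So L{t·cos(2t)} = -F'(s) = (s² - 4)/(s² + 4)². Then L{4·t·cos(2t)} = 4·(s² - 4)/(s² + 4)²

Final answer: 4·(s² - 4)/(s² + 4)²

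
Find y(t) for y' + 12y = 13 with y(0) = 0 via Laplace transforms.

sY + 12Y = 13/s. Y = 13/(s(s+12)). Partial fractions: Y = 13/12/s - 13/12/(s+12)

Final answer: y(t) = 13/12(1 - e^(-12t))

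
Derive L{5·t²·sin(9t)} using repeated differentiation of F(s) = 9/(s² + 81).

F(s) = 9/(s² + 81). F'(s) = -18s/(s² + 81)². F''(s) = -18(81 - 3s²)/(s² + 81)³ = (54s² - 1458)/(s² + 81)³. So L{t²·sin(9t)} = (-1)² F''(s) = (54s² - 1458)/(s² + 81)³. Then L{5·t²·sin(9t)} = 5·(54s² - 1458)/(s² + 81)³ = (270s² - 7290)/(s² + 81)³

Final answer: (270s² - 7290)/(s² + 81)³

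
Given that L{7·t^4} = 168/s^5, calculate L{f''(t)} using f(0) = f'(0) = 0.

L{f''(t)} = s²F(s) - sf(0) - f'(0) = s²·168/s^5 - 0 - 0 = 168/s^3

Final answer: 168/s^3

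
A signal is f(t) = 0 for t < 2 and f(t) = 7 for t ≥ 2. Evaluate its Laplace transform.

f(t) = 7·u(t-2). L{u(t-2)} = e^(-2s)/s, so L{f(t)} = 7·e^(-2s)/s

Final answer: 7·e^(-2s)/s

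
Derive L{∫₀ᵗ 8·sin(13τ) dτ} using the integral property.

L{∫₀ᵗ f(τ)dτ} = F(s)/s with F(s) = 104/(s² + 169), so the result is (104/(s² + 169))/s = 104/(s(s² + 169))

Final answer: 104/(s(s² + 169))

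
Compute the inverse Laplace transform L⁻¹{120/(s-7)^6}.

L⁻¹{n!/(s-a)^(n+1)} = t^n·e^(at), so L⁻¹{120/(s-7)^6} = t^5·e^(7t)

Final answer: t^5·e^(7t)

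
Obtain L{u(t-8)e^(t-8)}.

u(t-a)f(t-a) with f(t)=e^t. L{e^t} = 1/(s-1). By time shift: e^(-8s)/(s-1)

Final answer: e^(-8s)/(s-1)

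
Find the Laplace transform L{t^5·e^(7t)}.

L{t^n·e^(at)} = n!/(s-a)^(n+1), so L{t^5·e^(7t)} = 120/(s-7)^6

Final answer: 120/(s-7)^6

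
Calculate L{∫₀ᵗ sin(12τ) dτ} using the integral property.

L{∫₀ᵗ f(τ)dτ} = F(s)/s with F(s) = 12/(s² + 144), so the result is (12/(s² + 144))/s = 12/(s(s² + 144))

Final answer: 12/(s(s² + 144))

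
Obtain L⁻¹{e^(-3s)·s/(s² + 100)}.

L⁻¹{s/(s² + 100)} = cos(10t). By the time shift theorem, L⁻¹{e^(-as)F(s)} = u(t-a)f(t-a) with a=3, so L⁻¹{e^(-3s)·s/(s² + 100)} = u(t-3)·cos(10(t-3))

Final answer: u(t-3)·cos(10(t-3))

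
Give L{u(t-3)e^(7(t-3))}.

u(t-a)f(t-a) with f(t)=e^(7t). L{e^(7t)} = 1/(s-7). By time shift: e^(-3s)/(s-7)

Final answer: e^(-3s)/(s-7)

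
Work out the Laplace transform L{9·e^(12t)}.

L{e^(at)} = 1/(s-a), so L{e^(12t)} = 1/(s-12). Then L{9·e^(12t)} = 9/(s-12)

Final answer: 9/(s-12)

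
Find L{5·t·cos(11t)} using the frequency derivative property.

L{cos(11t)} = s/(s² + 121). Derivative: d/ds[s/(s² + 121)] = [(s² + 121) - s·2s]/(s² + 121)² = (121 - s²)/(s² + 121)². So L{t·cos(11t)} = -F'(s) = (s² - 121)/(s² + 121)². Then L{5·t·cos(11t)} = 5·(s² - 121)/(s² + 121)²

Final answer: 5·(s² - 121)/(s² + 121)²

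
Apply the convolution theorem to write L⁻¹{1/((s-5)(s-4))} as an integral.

1/((s-5)(s-4)) = (1/(s-5))·(1/(s-4)) = L{e^(5t)}·L{e^(4t)}. So f(t) = e^(5t)*e^(4t) = ∫₀ᵗ e^(5τ)·e^(4(t-τ)) dτ

Final answer: ∫₀ᵗ e^(5τ)·e^(4(t-τ)) dτ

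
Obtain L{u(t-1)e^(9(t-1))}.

u(t-a)f(t-a) with f(t)=e^(9t). L{e^(9t)} = 1/(s-9). By time shift: e^(-s)/(s-9)

Final answer: e^(-s)/(s-9)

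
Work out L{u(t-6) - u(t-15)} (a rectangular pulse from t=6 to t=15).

L{u(t-a)} = e^(-as)/s. L{u(t-6) - u(t-15)} = (e^(-6s) - e^(-15s))/s

Final answer: (e^(-6s) - e^(-15s))/s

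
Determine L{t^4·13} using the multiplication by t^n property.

L{13} = 13/s. d^1/ds^1[1/s] = -1/s². d^2/ds^2[1/s] = 2/s^3. d^3/ds^3[1/s] = -6/s^4. d^4/ds^4[1/s] = 24/s^5. So L{t^4} = (-1)^{4}·24/s^5 = 24/s^5. Then L{t^4·13} = 13·24/s^5 = 312/s^5

Final answer: 312/s^5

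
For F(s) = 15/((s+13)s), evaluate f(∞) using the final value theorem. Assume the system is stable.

f(∞) = lim_{s→0} sF(s) = lim_{s→0} 15/(s+13) = 15/13

Final answer: 15/13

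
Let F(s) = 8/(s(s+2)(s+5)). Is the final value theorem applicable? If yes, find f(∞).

Poles of sF(s) = 8/((s+2)(s+5)) are at s = -2 and s = -5, both in the left half-plane. Theorem applies. f(∞) = lim_{s→0} sF(s) = 8/(2·5) = 4/5

Final answer: 4/5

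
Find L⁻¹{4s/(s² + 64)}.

This is the form c·s/(s² + a²) with a = 8, c = 4. L⁻¹ = 4·cos(8t)

Final answer: 4·cos(8t)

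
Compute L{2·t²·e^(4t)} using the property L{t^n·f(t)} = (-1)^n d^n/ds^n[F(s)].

L{e^(4t)} = 1/(s-4). d/ds[1/(s-4)] = -1/(s-4)². d²/ds²[1/(s-4)] = 2/(s-4)³. So L{t²·e^(4t)} = (-1)² · 2/(s-4)³ = 2/(s-4)³. Then L{2·t²·e^(4t)} = 2·2/(s-4)³ = 4/(s-4)³

Final answer: 4/(s-4)³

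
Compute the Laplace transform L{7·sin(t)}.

L{sin(ωt)} = ω/(s² + ω²), so L{sin(t)} = 1/(s² + 1). Then L{7·sin(t)} = 7·1/(s² + 1) = 7/(s² + 1)

Final answer: 7/(s² + 1)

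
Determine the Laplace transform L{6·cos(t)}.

L{cos(ωt)} = s/(s² + ω²), so L{cos(t)} = s/(s² + 1). Then L{6·cos(t)} = 6·s/(s² + 1) = 6s/(s² + 1)

Final answer: 6s/(s² + 1)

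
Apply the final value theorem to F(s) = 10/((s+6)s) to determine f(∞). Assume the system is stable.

f(∞) = lim_{s→0} sF(s) = lim_{s→0} 10/(s+6) = 5/3

Final answer: 5/3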